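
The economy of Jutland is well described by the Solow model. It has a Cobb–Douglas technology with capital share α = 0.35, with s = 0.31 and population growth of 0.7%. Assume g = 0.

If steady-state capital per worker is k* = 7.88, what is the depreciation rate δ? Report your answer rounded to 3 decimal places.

δ ≈ 0.074

In steady state, investment equals break-even investment: s·k^α = (n + δ)·k.
So s / (n + δ) = (k*)^(1−α) = 7.88^0.65 = 3.8260.
Therefore n + δ = s / 3.8260 = 0.31 / 3.8260 = 0.0810, so δ = 0.0810 − 0.007 = 0.0740.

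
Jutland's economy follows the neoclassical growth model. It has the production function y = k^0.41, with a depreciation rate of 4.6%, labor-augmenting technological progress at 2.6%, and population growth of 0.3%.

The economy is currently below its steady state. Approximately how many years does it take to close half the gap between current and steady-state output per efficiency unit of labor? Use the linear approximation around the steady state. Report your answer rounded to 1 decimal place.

t_½ ≈ 15.7 years

Near the steady state the convergence rate is λ = (1 − α)(n + g + δ).
λ = (1 − 0.41) × 0.075 = 0.59 × 0.075 = 0.04425
Half-life = ln 2 / λ = 0.6931 / 0.04425 ≈ 15.66 years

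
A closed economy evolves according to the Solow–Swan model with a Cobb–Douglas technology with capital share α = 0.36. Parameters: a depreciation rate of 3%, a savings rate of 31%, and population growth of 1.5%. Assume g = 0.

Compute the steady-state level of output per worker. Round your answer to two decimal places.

y* ≈ 2.96

At the steady state, Δk = 0, so s·k^α = (n + δ)·k.
Rearranging, k^(1−α) = s / (n + δ).
k^0.64 = 0.31 / (0.015 + 0.030) = 0.31 / 0.045 = 6.8889
k* = 6.8889^(1/0.64) ≈ 20.3990
y* = (k*)^α = 20.3990^0.36 ≈ 2.9611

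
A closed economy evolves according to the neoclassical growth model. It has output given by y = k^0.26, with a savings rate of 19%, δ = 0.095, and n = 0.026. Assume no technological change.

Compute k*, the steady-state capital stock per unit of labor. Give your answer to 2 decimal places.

k* ≈ 1.84

Steady state requires s·f(k) = (n + δ)·k, i.e. s·k^α = (n + δ)·k.
Rearranging, k^(1−α) = s / (n + δ).
k^0.74 = 0.19 / (0.026 + 0.095) = 0.19 / 0.121 = 1.5702
k* = 1.5702^(1/0.74) ≈ 1.8399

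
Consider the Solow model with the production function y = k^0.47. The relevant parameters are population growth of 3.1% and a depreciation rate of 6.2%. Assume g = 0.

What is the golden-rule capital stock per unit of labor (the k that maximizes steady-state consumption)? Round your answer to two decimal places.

The golden rule sets f'(k) = n + δ, i.e. α·k^(α−1) = n + δ.
So k^(1−α) = α / (n + δ) = 0.47 / 0.093 = 5.0538.
k_gold = 5.0538^(1/0.53) ≈ 21.2609

k_gold ≈ 21.26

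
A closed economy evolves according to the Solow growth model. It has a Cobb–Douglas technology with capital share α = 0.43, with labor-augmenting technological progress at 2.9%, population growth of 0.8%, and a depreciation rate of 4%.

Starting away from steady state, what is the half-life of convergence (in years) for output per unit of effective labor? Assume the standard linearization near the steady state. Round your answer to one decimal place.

half-life ≈ 15.8 years

Near the steady state the convergence rate is λ = (1 − α)(n + g + δ).
λ = (1 − 0.43) × 0.077 = 0.57 × 0.077 = 0.04389
Half-life = ln 2 / λ = 0.6931 / 0.04389 ≈ 15.79 years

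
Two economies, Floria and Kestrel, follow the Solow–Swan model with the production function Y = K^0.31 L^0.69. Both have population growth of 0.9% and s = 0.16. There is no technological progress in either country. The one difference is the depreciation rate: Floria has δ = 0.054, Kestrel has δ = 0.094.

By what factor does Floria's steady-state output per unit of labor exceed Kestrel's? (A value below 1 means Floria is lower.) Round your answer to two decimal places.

ratio ≈ 1.25

Steady-state y* = [s/(n + δ)]^(α/(1−α)), so the ratio is [ (s_F/(n + δ)_F) / (s_K/(n + δ)_K) ]^0.4493.
s_F/(n + δ)_F = 0.16/0.063 = 2.5397; s_K/(n + δ)_K = 0.16/0.103 = 1.5534.
Ratio = (2.5397/1.5534)^0.4493 = 1.6349^0.4493 ≈ 1.2472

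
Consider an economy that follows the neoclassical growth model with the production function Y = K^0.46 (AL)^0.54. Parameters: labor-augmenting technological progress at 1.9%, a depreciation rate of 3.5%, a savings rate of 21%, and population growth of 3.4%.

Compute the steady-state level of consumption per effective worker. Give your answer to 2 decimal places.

c* ≈ 1.66

In steady state, investment equals break-even investment: s·k^α = (n + g + δ)·k.
Dividing both sides by k: k^(1−α) = s / (n + g + δ).
k^0.54 = 0.21 / (0.034 + 0.019 + 0.035) = 0.21 / 0.088 = 2.3864
k* = 2.3864^(1/0.54) ≈ 5.0064
y* = (k*)^α = 5.0064^0.46 ≈ 2.0979
c* = (1 − s)·y* = (1 − 0.21) × 2.0979 ≈ 1.6573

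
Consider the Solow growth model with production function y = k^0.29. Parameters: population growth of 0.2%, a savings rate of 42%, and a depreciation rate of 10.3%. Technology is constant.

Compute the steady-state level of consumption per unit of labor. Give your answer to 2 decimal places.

c* ≈ 1.02

Steady state requires s·f(k) = (n + δ)·k, i.e. s·k^α = (n + δ)·k.
Dividing both sides by k: k^(1−α) = s / (n + δ).
k^0.71 = 0.42 / (0.002 + 0.103) = 0.42 / 0.105 = 4.0000
k* = 4.0000^(1/0.71) ≈ 7.0465
y* = (k*)^α = 7.0465^0.29 ≈ 1.7616
c* = (1 − s)·y* = (1 − 0.42) × 1.7616 ≈ 1.0217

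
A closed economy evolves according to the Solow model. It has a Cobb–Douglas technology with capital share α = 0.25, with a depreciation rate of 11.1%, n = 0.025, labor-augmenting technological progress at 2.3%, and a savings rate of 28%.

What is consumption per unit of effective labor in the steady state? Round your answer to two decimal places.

Steady state requires s·f(k) = (n + g + δ)·k, i.e. s·k^α = (n + g + δ)·k.
Dividing both sides by k: k^(1−α) = s / (n + g + δ).
k^0.75 = 0.28 / (0.025 + 0.023 + 0.111) = 0.28 / 0.159 = 1.7610
k* = 1.7610^(1/0.75) ≈ 2.1266
y* = (k*)^α = 2.1266^0.25 ≈ 1.2076
c* = (1 − s)·y* = (1 − 0.28) × 1.2076 ≈ 0.8695

c* = 0.87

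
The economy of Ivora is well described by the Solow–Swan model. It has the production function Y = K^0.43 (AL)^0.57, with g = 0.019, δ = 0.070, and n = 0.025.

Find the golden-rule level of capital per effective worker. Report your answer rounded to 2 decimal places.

k_gold ≈ 10.27

The golden rule sets f'(k) = n + g + δ, i.e. α·k^(α−1) = n + g + δ.
So k^(1−α) = α / (n + g + δ) = 0.43 / 0.114 = 3.7719.
k_gold = 3.7719^(1/0.57) ≈ 10.2685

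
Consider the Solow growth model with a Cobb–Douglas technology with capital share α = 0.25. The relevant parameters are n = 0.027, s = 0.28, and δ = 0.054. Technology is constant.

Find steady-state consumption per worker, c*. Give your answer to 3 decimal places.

c* = 1.089

At the steady state, Δk = 0, so s·k^α = (n + δ)·k.
Dividing both sides by k: k^(1−α) = s / (n + δ).
k^0.75 = 0.28 / (0.027 + 0.054) = 0.28 / 0.081 = 3.4568
k* = 3.4568^(1/0.75) ≈ 5.2268
y* = (k*)^α = 5.2268^0.25 ≈ 1.5120
c* = (1 − s)·y* = (1 − 0.28) × 1.5120 ≈ 1.0886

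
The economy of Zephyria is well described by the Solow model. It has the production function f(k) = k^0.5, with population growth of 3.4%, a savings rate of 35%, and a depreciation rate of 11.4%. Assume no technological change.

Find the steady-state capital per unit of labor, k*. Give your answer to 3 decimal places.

Steady state requires s·f(k) = (n + δ)·k, i.e. s·k^α = (n + δ)·k.
Dividing both sides by k: k^(1−α) = s / (n + δ).
k^0.5 = 0.35 / (0.034 + 0.114) = 0.35 / 0.148 = 2.3649
k* = 2.3649^(1/0.5) ≈ 5.5928

k* = 5.593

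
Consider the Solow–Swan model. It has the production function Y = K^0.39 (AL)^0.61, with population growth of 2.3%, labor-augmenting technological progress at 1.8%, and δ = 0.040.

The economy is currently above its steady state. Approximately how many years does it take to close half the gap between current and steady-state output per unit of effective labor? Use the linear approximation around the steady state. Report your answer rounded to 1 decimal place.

Near the steady state the convergence rate is λ = (1 − α)(n + g + δ).
λ = (1 − 0.39) × 0.081 = 0.61 × 0.081 = 0.04941
Half-life = ln 2 / λ = 0.6931 / 0.04941 ≈ 14.03 years

t_½ ≈ 14.0 years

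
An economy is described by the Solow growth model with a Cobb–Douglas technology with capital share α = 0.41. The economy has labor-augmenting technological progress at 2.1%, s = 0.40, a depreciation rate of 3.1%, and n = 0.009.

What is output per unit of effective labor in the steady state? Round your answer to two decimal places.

Steady state requires s·f(k) = (n + g + δ)·k, i.e. s·k^α = (n + g + δ)·k.
Rearranging, k^(1−α) = s / (n + g + δ).
k^0.59 = 0.40 / (0.009 + 0.021 + 0.031) = 0.40 / 0.061 = 6.5574
k* = 6.5574^(1/0.59) ≈ 24.2265
y* = (k*)^α = 24.2265^0.41 ≈ 3.6945

y* ≈ 3.69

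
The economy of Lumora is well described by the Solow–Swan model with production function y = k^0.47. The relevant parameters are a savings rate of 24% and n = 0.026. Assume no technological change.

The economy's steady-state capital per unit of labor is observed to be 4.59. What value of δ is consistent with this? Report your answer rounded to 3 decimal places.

δ ≈ 0.081

At the steady state, Δk = 0, so s·k^α = (n + δ)·k.
So s / (n + δ) = (k*)^(1−α) = 4.59^0.53 = 2.2426.
Therefore n + δ = s / 2.2426 = 0.24 / 2.2426 = 0.1070, so δ = 0.1070 − 0.026 = 0.0810.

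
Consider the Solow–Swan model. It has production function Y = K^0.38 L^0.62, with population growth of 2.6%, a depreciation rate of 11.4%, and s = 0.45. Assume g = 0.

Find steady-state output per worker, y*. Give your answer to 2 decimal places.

At the steady state, Δk = 0, so s·k^α = (n + δ)·k.
Dividing both sides by k: k^(1−α) = s / (n + δ).
k^0.62 = 0.45 / (0.026 + 0.114) = 0.45 / 0.140 = 3.2143
k* = 3.2143^(1/0.62) ≈ 6.5748
y* = (k*)^α = 6.5748^0.38 ≈ 2.0455

y* = 2.05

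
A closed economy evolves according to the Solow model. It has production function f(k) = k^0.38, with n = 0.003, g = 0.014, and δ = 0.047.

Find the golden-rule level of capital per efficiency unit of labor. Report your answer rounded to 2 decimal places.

k_gold ≈ 17.69

The golden rule sets f'(k) = n + g + δ, i.e. α·k^(α−1) = n + g + δ.
So k^(1−α) = α / (n + g + δ) = 0.38 / 0.064 = 5.9375.
k_gold = 5.9375^(1/0.62) ≈ 17.6908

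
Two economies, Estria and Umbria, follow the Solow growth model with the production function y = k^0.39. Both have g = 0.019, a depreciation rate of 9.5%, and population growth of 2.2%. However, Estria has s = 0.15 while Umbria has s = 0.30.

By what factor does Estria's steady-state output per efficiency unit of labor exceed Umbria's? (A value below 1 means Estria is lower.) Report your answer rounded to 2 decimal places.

Steady-state y* = [s/(n + g + δ)]^(α/(1−α)), so the ratio is [ (s_E/(n + g + δ)_E) / (s_U/(n + g + δ)_U) ]^0.6393.
s_E/(n + g + δ)_E = 0.15/0.136 = 1.1029; s_U/(n + g + δ)_U = 0.30/0.136 = 2.2059.
Ratio = (1.1029/2.2059)^0.6393 = 0.5000^0.6393 ≈ 0.6420

y*_E / y*_U ≈ 0.64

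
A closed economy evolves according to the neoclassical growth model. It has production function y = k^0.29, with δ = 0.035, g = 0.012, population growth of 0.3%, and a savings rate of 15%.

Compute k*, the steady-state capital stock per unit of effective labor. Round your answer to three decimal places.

k* ≈ 4.699

In steady state, investment equals break-even investment: s·k^α = (n + g + δ)·k.
Dividing both sides by k: k^(1−α) = s / (n + g + δ).
k^0.71 = 0.15 / (0.003 + 0.012 + 0.035) = 0.15 / 0.050 = 3.0000
k* = 3.0000^(1/0.71) ≈ 4.6990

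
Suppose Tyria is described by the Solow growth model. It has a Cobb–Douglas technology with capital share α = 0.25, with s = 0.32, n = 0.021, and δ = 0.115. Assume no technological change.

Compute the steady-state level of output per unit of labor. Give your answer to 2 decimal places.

y* = 1.33

Steady state requires s·f(k) = (n + δ)·k, i.e. s·k^α = (n + δ)·k.
Dividing both sides by k: k^(1−α) = s / (n + δ).
k^0.75 = 0.32 / (0.021 + 0.115) = 0.32 / 0.136 = 2.3529
k* = 2.3529^(1/0.75) ≈ 3.1295
y* = (k*)^α = 3.1295^0.25 ≈ 1.3301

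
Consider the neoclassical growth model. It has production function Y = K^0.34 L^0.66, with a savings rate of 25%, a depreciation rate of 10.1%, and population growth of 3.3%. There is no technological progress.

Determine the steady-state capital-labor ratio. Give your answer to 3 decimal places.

Steady state requires s·f(k) = (n + δ)·k, i.e. s·k^α = (n + δ)·k.
Dividing both sides by k: k^(1−α) = s / (n + δ).
k^0.66 = 0.25 / (0.033 + 0.101) = 0.25 / 0.134 = 1.8657
k* = 1.8657^(1/0.66) ≈ 2.5726

k* ≈ 2.573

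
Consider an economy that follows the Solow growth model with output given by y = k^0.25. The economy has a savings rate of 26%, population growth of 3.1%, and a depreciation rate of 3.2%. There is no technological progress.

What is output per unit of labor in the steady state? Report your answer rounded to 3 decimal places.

y* ≈ 1.604

At the steady state, Δk = 0, so s·k^α = (n + δ)·k.
Rearranging, k^(1−α) = s / (n + δ).
k^0.75 = 0.26 / (0.031 + 0.032) = 0.26 / 0.063 = 4.1270
k* = 4.1270^(1/0.75) ≈ 6.6198
y* = (k*)^α = 6.6198^0.25 ≈ 1.6040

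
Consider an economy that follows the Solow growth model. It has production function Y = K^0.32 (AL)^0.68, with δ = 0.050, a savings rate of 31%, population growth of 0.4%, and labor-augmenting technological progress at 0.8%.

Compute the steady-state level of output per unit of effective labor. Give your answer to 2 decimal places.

At the steady state, Δk = 0, so s·k^α = (n + g + δ)·k.
Dividing both sides by k: k^(1−α) = s / (n + g + δ).
k^0.68 = 0.31 / (0.004 + 0.008 + 0.050) = 0.31 / 0.062 = 5.0000
k* = 5.0000^(1/0.68) ≈ 10.6634
y* = (k*)^α = 10.6634^0.32 ≈ 2.1327

y* = 2.13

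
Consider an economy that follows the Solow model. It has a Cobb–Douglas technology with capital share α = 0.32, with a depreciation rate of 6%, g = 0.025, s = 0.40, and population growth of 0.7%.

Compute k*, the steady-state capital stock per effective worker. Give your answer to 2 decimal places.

At the steady state, Δk = 0, so s·k^α = (n + g + δ)·k.
Dividing both sides by k: k^(1−α) = s / (n + g + δ).
k^0.68 = 0.40 / (0.007 + 0.025 + 0.060) = 0.40 / 0.092 = 4.3478
k* = 4.3478^(1/0.68) ≈ 8.6822

k* = 8.68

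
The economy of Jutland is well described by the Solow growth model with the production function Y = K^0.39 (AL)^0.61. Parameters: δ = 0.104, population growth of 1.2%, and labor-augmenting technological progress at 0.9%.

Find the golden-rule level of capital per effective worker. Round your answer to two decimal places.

k_gold ≈ 6.46

The golden rule sets f'(k) = n + g + δ, i.e. α·k^(α−1) = n + g + δ.
So k^(1−α) = α / (n + g + δ) = 0.39 / 0.125 = 3.1200.
k_gold = 3.1200^(1/0.61) ≈ 6.4579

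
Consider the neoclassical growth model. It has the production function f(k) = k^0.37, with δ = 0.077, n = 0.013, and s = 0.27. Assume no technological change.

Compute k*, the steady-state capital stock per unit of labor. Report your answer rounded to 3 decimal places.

At the steady state, Δk = 0, so s·k^α = (n + δ)·k.
Dividing both sides by k: k^(1−α) = s / (n + δ).
k^0.63 = 0.27 / (0.013 + 0.077) = 0.27 / 0.090 = 3.0000
k* = 3.0000^(1/0.63) ≈ 5.7192

k* ≈ 5.719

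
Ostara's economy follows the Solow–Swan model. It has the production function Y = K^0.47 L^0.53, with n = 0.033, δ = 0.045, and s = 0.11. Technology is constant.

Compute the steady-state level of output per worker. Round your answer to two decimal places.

Steady state requires s·f(k) = (n + δ)·k, i.e. s·k^α = (n + δ)·k.
Rearranging, k^(1−α) = s / (n + δ).
k^0.53 = 0.11 / (0.033 + 0.045) = 0.11 / 0.078 = 1.4103
k* = 1.4103^(1/0.53) ≈ 1.9130
y* = (k*)^α = 1.9130^0.47 ≈ 1.3565

y* ≈ 1.36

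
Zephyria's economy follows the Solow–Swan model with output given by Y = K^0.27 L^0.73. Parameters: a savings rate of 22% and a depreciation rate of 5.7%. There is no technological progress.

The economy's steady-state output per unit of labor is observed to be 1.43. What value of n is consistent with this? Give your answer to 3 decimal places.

In steady state, investment equals break-even investment: s·k^α = (n + δ)·k.
Since y* = [s/(n + δ)]^(α/(1−α)), we have s/(n + δ) = (y*)^((1−α)/α) = 1.43^2.7037 = 2.6302.
Therefore n + δ = s / 2.6302 = 0.22 / 2.6302 = 0.0836, so n = 0.0836 − 0.057 = 0.0266.

n ≈ 0.027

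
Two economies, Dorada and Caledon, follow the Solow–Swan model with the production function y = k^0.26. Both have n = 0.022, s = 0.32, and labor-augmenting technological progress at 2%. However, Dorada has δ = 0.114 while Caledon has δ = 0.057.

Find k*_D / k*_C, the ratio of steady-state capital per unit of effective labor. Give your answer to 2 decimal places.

ratio ≈ 0.54

Steady-state k* = [s/(n + g + δ)]^(1/(1−α)), so the ratio is [ (s_D/(n + g + δ)_D) / (s_C/(n + g + δ)_C) ]^1.3514.
s_D/(n + g + δ)_D = 0.32/0.156 = 2.0513; s_C/(n + g + δ)_C = 0.32/0.099 = 3.2323.
Ratio = (2.0513/3.2323)^1.3514 = 0.6346^1.3514 ≈ 0.5409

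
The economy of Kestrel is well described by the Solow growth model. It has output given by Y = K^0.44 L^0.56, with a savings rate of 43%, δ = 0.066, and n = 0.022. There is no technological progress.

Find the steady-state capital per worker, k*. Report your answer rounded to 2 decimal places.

In steady state, investment equals break-even investment: s·k^α = (n + δ)·k.
Dividing both sides by k: k^(1−α) = s / (n + δ).
k^0.56 = 0.43 / (0.022 + 0.066) = 0.43 / 0.088 = 4.8864
k* = 4.8864^(1/0.56) ≈ 16.9956

k* = 17.00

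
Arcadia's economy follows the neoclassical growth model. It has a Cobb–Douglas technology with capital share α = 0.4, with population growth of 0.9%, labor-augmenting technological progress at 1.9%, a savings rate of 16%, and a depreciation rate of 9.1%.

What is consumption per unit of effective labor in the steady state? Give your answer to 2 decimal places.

c* = 1.02

Steady state requires s·f(k) = (n + g + δ)·k, i.e. s·k^α = (n + g + δ)·k.
Dividing both sides by k: k^(1−α) = s / (n + g + δ).
k^0.6 = 0.16 / (0.009 + 0.019 + 0.091) = 0.16 / 0.119 = 1.3445
k* = 1.3445^(1/0.6) ≈ 1.6378
y* = (k*)^α = 1.6378^0.4 ≈ 1.2182
c* = (1 − s)·y* = (1 − 0.16) × 1.2182 ≈ 1.0233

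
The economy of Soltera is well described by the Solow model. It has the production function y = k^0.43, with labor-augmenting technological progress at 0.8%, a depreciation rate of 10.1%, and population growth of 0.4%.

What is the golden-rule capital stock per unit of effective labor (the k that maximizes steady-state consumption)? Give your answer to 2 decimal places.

k_gold ≈ 10.43

The golden rule sets f'(k) = n + g + δ, i.e. α·k^(α−1) = n + g + δ.
So k^(1−α) = α / (n + g + δ) = 0.43 / 0.113 = 3.8053.
k_gold = 3.8053^(1/0.57) ≈ 10.4286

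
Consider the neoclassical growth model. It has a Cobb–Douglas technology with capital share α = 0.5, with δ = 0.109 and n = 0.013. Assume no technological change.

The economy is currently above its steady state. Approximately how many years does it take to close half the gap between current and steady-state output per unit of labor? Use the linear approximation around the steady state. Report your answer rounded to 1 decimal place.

half-life ≈ 11.4 years

Near the steady state the convergence rate is λ = (1 − α)(n + δ).
λ = (1 − 0.5) × 0.122 = 0.5 × 0.122 = 0.0610
Half-life = ln 2 / λ = 0.6931 / 0.0610 ≈ 11.36 years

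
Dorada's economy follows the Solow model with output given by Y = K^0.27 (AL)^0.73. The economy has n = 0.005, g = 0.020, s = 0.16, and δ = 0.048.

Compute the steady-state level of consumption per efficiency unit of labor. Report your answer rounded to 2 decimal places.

At the steady state, Δk = 0, so s·k^α = (n + g + δ)·k.
Rearranging, k^(1−α) = s / (n + g + δ).
k^0.73 = 0.16 / (0.005 + 0.020 + 0.048) = 0.16 / 0.073 = 2.1918
k* = 2.1918^(1/0.73) ≈ 2.9299
y* = (k*)^α = 2.9299^0.27 ≈ 1.3368
c* = (1 − s)·y* = (1 − 0.16) × 1.3368 ≈ 1.1229

c* = 1.12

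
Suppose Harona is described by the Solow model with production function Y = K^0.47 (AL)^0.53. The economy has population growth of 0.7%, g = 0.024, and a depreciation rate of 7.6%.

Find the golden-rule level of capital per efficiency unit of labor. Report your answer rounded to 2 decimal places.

k_gold ≈ 16.32

The golden rule sets f'(k) = n + g + δ, i.e. α·k^(α−1) = n + g + δ.
So k^(1−α) = α / (n + g + δ) = 0.47 / 0.107 = 4.3925.
k_gold = 4.3925^(1/0.53) ≈ 16.3179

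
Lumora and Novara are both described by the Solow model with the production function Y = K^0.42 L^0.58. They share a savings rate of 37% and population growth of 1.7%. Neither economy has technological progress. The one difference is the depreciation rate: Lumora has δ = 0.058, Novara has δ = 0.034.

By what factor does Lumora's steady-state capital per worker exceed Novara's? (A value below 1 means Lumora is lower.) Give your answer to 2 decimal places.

k*_L / k*_N ≈ 0.51

Steady-state k* = [s/(n + δ)]^(1/(1−α)), so the ratio is [ (s_L/(n + δ)_L) / (s_N/(n + δ)_N) ]^1.7241.
s_L/(n + δ)_L = 0.37/0.075 = 4.9333; s_N/(n + δ)_N = 0.37/0.051 = 7.2549.
Ratio = (4.9333/7.2549)^1.7241 = 0.6800^1.7241 ≈ 0.5143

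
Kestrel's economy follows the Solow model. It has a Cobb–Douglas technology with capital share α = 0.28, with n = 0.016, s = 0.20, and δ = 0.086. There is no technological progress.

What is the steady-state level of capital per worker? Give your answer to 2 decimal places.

k* = 2.55

Steady state requires s·f(k) = (n + δ)·k, i.e. s·k^α = (n + δ)·k.
Dividing both sides by k: k^(1−α) = s / (n + δ).
k^0.72 = 0.20 / (0.016 + 0.086) = 0.20 / 0.102 = 1.9608
k* = 1.9608^(1/0.72) ≈ 2.5478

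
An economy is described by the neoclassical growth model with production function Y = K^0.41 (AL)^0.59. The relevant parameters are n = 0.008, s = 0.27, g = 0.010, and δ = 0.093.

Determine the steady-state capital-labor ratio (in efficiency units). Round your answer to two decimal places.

In steady state, investment equals break-even investment: s·k^α = (n + g + δ)·k.
Dividing both sides by k: k^(1−α) = s / (n + g + δ).
k^0.59 = 0.27 / (0.008 + 0.010 + 0.093) = 0.27 / 0.111 = 2.4324
k* = 2.4324^(1/0.59) ≈ 4.5112

k* = 4.51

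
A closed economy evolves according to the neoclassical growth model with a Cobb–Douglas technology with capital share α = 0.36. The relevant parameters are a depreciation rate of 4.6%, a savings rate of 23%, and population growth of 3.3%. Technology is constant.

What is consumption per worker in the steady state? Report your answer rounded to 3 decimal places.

At the steady state, Δk = 0, so s·k^α = (n + δ)·k.
Dividing both sides by k: k^(1−α) = s / (n + δ).
k^0.64 = 0.23 / (0.033 + 0.046) = 0.23 / 0.079 = 2.9114
k* = 2.9114^(1/0.64) ≈ 5.3108
y* = (k*)^α = 5.3108^0.36 ≈ 1.8241
c* = (1 − s)·y* = (1 − 0.23) × 1.8241 ≈ 1.4046

c* = 1.405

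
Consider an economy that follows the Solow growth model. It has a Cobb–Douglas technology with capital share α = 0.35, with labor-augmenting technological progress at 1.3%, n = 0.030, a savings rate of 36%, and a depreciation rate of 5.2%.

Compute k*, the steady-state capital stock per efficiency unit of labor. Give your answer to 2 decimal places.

k* = 7.76

At the steady state, Δk = 0, so s·k^α = (n + g + δ)·k.
Dividing both sides by k: k^(1−α) = s / (n + g + δ).
k^0.65 = 0.36 / (0.030 + 0.013 + 0.052) = 0.36 / 0.095 = 3.7895
k* = 3.7895^(1/0.65) ≈ 7.7647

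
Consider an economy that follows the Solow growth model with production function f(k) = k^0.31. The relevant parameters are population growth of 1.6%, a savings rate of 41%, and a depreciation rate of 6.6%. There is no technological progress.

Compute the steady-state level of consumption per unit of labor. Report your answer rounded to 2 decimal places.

In steady state, investment equals break-even investment: s·k^α = (n + δ)·k.
Dividing both sides by k: k^(1−α) = s / (n + δ).
k^0.69 = 0.41 / (0.016 + 0.066) = 0.41 / 0.082 = 5.0000
k* = 5.0000^(1/0.69) ≈ 10.3039
y* = (k*)^α = 10.3039^0.31 ≈ 2.0608
c* = (1 − s)·y* = (1 − 0.41) × 2.0608 ≈ 1.2159

c* ≈ 1.22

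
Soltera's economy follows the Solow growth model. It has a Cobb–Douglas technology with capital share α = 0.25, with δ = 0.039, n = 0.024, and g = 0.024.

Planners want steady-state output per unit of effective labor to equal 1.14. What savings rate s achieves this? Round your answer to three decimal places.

At the steady state, Δk = 0, so s·k^α = (n + g + δ)·k.
Since y* = [s/(n + g + δ)]^(α/(1−α)), we have s/(n + g + δ) = (y*)^((1−α)/α) = 1.14^3 = 1.4815.
Therefore s = 1.4815 × (n + g + δ) = 1.4815 × 0.087 = 0.1289.

s ≈ 0.129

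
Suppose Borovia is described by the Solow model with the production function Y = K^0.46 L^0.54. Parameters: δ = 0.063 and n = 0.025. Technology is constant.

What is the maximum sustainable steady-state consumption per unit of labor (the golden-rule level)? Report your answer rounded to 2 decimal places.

At the golden rule, f'(k) = n + δ, so α·k^(α−1) = n + δ and k_gold = (α/(n + δ))^(1/(1−α)).
k_gold = (0.46/0.088)^(1/0.54) = 5.2273^1.8519 ≈ 21.3884
c_gold = f(k_gold) − (n + δ)·k_gold = 4.0915 − 0.088×21.3884 ≈ 2.2093

c_gold ≈ 2.21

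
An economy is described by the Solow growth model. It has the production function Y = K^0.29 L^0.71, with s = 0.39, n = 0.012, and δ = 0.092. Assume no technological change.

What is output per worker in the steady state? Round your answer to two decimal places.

At the steady state, Δk = 0, so s·k^α = (n + δ)·k.
Dividing both sides by k: k^(1−α) = s / (n + δ).
k^0.71 = 0.39 / (0.012 + 0.092) = 0.39 / 0.104 = 3.7500
k* = 3.7500^(1/0.71) ≈ 6.4342
y* = (k*)^α = 6.4342^0.29 ≈ 1.7158

y* ≈ 1.72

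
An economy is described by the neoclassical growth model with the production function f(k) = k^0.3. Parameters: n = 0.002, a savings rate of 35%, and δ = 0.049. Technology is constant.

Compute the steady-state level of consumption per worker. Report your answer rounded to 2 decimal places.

In steady state, investment equals break-even investment: s·k^α = (n + δ)·k.
Dividing both sides by k: k^(1−α) = s / (n + δ).
k^0.7 = 0.35 / (0.002 + 0.049) = 0.35 / 0.051 = 6.8627
k* = 6.8627^(1/0.7) ≈ 15.6673
y* = (k*)^α = 15.6673^0.3 ≈ 2.2830
c* = (1 − s)·y* = (1 − 0.35) × 2.2830 ≈ 1.4840

c* = 1.48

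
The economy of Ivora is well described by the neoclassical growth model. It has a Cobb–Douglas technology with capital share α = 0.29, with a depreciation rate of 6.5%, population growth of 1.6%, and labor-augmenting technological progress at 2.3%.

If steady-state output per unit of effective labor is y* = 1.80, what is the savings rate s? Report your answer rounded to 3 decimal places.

s ≈ 0.439

Steady state requires s·f(k) = (n + g + δ)·k, i.e. s·k^α = (n + g + δ)·k.
Since y* = [s/(n + g + δ)]^(α/(1−α)), we have s/(n + g + δ) = (y*)^((1−α)/α) = 1.80^2.4483 = 4.2168.
Therefore s = 4.2168 × (n + g + δ) = 4.2168 × 0.104 = 0.4385.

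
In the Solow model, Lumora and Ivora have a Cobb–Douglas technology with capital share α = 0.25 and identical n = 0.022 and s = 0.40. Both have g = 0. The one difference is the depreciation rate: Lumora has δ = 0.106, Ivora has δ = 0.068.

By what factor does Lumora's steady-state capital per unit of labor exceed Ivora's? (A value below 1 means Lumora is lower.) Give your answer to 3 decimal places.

ratio ≈ 0.625

Steady-state k* = [s/(n + δ)]^(1/(1−α)), so the ratio is [ (s_L/(n + δ)_L) / (s_I/(n + δ)_I) ]^1.3333.
s_L/(n + δ)_L = 0.40/0.128 = 3.1250; s_I/(n + δ)_I = 0.40/0.090 = 4.4444.
Ratio = (3.1250/4.4444)^1.3333 = 0.7031^1.3333 ≈ 0.6252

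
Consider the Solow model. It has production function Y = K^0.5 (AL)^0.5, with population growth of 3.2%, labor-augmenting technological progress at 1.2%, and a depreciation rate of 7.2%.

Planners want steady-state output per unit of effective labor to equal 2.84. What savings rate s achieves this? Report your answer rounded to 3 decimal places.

s ≈ 0.329

Steady state requires s·f(k) = (n + g + δ)·k, i.e. s·k^α = (n + g + δ)·k.
Since y* = [s/(n + g + δ)]^(α/(1−α)), we have s/(n + g + δ) = (y*)^((1−α)/α) = 2.84^1 = 2.8400.
Therefore s = 2.8400 × (n + g + δ) = 2.8400 × 0.116 = 0.3294.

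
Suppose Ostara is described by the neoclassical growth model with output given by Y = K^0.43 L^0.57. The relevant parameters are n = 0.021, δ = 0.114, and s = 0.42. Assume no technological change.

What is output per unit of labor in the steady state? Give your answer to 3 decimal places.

Steady state requires s·f(k) = (n + δ)·k, i.e. s·k^α = (n + δ)·k.
Dividing both sides by k: k^(1−α) = s / (n + δ).
k^0.57 = 0.42 / (0.021 + 0.114) = 0.42 / 0.135 = 3.1111
k* = 3.1111^(1/0.57) ≈ 7.3242
y* = (k*)^α = 7.3242^0.43 ≈ 2.3542

y* = 2.354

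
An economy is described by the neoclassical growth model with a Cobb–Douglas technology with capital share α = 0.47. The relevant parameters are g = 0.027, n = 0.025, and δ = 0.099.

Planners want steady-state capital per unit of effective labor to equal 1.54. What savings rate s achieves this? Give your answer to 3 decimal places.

At the steady state, Δk = 0, so s·k^α = (n + g + δ)·k.
So s / (n + g + δ) = (k*)^(1−α) = 1.54^0.53 = 1.2571.
Therefore s = 1.2571 × (n + g + δ) = 1.2571 × 0.151 = 0.1898.

s ≈ 0.190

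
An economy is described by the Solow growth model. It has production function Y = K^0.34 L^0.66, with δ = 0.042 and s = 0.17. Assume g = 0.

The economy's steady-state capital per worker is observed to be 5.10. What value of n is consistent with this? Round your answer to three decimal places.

n ≈ 0.016

In steady state, investment equals break-even investment: s·k^α = (n + δ)·k.
So s / (n + δ) = (k*)^(1−α) = 5.10^0.66 = 2.9309.
Therefore n + δ = s / 2.9309 = 0.17 / 2.9309 = 0.0580, so n = 0.0580 − 0.042 = 0.0160.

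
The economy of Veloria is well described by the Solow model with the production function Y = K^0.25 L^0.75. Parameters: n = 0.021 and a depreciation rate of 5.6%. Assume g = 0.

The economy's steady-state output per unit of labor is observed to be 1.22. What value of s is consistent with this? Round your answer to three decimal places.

s ≈ 0.140

At the steady state, Δk = 0, so s·k^α = (n + δ)·k.
Since y* = [s/(n + δ)]^(α/(1−α)), we have s/(n + δ) = (y*)^((1−α)/α) = 1.22^3 = 1.8158.
Therefore s = 1.8158 × (n + δ) = 1.8158 × 0.077 = 0.1398.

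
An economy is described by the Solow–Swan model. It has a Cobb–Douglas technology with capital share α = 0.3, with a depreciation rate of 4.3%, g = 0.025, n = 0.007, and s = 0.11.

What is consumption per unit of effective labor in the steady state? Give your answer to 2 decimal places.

c* = 1.05

Steady state requires s·f(k) = (n + g + δ)·k, i.e. s·k^α = (n + g + δ)·k.
Dividing both sides by k: k^(1−α) = s / (n + g + δ).
k^0.7 = 0.11 / (0.007 + 0.025 + 0.043) = 0.11 / 0.075 = 1.4667
k* = 1.4667^(1/0.7) ≈ 1.7283
y* = (k*)^α = 1.7283^0.3 ≈ 1.1784
c* = (1 − s)·y* = (1 − 0.11) × 1.1784 ≈ 1.0488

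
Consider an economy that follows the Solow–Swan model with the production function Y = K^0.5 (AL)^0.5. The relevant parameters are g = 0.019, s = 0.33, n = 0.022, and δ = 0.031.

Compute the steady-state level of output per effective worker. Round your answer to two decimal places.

Steady state requires s·f(k) = (n + g + δ)·k, i.e. s·k^α = (n + g + δ)·k.
Rearranging, k^(1−α) = s / (n + g + δ).
k^0.5 = 0.33 / (0.022 + 0.019 + 0.031) = 0.33 / 0.072 = 4.5833
k* = 4.5833^(1/0.5) ≈ 21.0066
y* = (k*)^α = 21.0066^0.5 ≈ 4.5833

y* = 4.58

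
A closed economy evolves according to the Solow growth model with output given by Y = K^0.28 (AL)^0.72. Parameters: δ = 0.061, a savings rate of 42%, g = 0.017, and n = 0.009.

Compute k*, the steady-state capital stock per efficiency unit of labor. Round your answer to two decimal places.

k* = 8.90

In steady state, investment equals break-even investment: s·k^α = (n + g + δ)·k.
Dividing both sides by k: k^(1−α) = s / (n + g + δ).
k^0.72 = 0.42 / (0.009 + 0.017 + 0.061) = 0.42 / 0.087 = 4.8276
k* = 4.8276^(1/0.72) ≈ 8.9049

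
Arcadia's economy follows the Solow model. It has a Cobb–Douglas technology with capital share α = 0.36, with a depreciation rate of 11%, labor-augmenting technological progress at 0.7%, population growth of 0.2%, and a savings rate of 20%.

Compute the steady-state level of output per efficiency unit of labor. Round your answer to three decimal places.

In steady state, investment equals break-even investment: s·k^α = (n + g + δ)·k.
Dividing both sides by k: k^(1−α) = s / (n + g + δ).
k^0.64 = 0.20 / (0.002 + 0.007 + 0.110) = 0.20 / 0.119 = 1.6807
k* = 1.6807^(1/0.64) ≈ 2.2508
y* = (k*)^α = 2.2508^0.36 ≈ 1.3392

y* = 1.339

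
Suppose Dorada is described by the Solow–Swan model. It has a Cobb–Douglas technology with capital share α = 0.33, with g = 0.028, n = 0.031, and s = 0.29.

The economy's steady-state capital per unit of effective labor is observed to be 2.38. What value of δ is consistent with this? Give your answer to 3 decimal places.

δ ≈ 0.103

At the steady state, Δk = 0, so s·k^α = (n + g + δ)·k.
So s / (n + g + δ) = (k*)^(1−α) = 2.38^0.67 = 1.7877.
Therefore n + g + δ = s / 1.7877 = 0.29 / 1.7877 = 0.1622, so δ = 0.1622 − 0.059 = 0.1032.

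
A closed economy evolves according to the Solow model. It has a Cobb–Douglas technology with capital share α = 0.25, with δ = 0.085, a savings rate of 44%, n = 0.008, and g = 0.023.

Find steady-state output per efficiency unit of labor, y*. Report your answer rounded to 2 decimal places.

y* ≈ 1.56

In steady state, investment equals break-even investment: s·k^α = (n + g + δ)·k.
Dividing both sides by k: k^(1−α) = s / (n + g + δ).
k^0.75 = 0.44 / (0.008 + 0.023 + 0.085) = 0.44 / 0.116 = 3.7931
k* = 3.7931^(1/0.75) ≈ 5.9155
y* = (k*)^α = 5.9155^0.25 ≈ 1.5595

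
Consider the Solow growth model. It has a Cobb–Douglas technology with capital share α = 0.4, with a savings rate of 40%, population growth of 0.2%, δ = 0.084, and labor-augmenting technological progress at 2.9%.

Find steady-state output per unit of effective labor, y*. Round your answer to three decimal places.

y* ≈ 2.296

Steady state requires s·f(k) = (n + g + δ)·k, i.e. s·k^α = (n + g + δ)·k.
Rearranging, k^(1−α) = s / (n + g + δ).
k^0.6 = 0.40 / (0.002 + 0.029 + 0.084) = 0.40 / 0.115 = 3.4783
k* = 3.4783^(1/0.6) ≈ 7.9851
y* = (k*)^α = 7.9851^0.4 ≈ 2.2957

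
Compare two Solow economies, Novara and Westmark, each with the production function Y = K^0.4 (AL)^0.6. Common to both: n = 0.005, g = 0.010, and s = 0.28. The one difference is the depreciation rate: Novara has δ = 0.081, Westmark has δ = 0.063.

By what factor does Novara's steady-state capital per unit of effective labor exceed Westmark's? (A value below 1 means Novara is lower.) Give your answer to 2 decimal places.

Steady-state k* = [s/(n + g + δ)]^(1/(1−α)), so the ratio is [ (s_N/(n + g + δ)_N) / (s_W/(n + g + δ)_W) ]^1.6667.
s_N/(n + g + δ)_N = 0.28/0.096 = 2.9167; s_W/(n + g + δ)_W = 0.28/0.078 = 3.5897.
Ratio = (2.9167/3.5897)^1.6667 = 0.8125^1.6667 ≈ 0.7075

ratio ≈ 0.71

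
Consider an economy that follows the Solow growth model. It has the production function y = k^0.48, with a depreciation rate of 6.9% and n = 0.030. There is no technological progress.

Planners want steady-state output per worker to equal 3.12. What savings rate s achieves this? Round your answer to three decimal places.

At the steady state, Δk = 0, so s·k^α = (n + δ)·k.
Since y* = [s/(n + δ)]^(α/(1−α)), we have s/(n + δ) = (y*)^((1−α)/α) = 3.12^1.0833 = 3.4302.
Therefore s = 3.4302 × (n + δ) = 3.4302 × 0.099 = 0.3396.

s ≈ 0.340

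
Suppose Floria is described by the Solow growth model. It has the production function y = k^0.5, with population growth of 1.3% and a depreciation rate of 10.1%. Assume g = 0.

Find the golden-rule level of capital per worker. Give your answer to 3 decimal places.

k_gold ≈ 19.237

The golden rule sets f'(k) = n + δ, i.e. α·k^(α−1) = n + δ.
So k^(1−α) = α / (n + δ) = 0.5 / 0.114 = 4.3860.
k_gold = 4.3860^(1/0.5) ≈ 19.2370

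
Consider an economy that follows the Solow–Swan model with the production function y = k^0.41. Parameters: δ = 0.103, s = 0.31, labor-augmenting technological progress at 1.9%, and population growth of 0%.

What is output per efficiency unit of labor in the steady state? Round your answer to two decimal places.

Steady state requires s·f(k) = (n + g + δ)·k, i.e. s·k^α = (n + g + δ)·k.
Dividing both sides by k: k^(1−α) = s / (n + g + δ).
k^0.59 = 0.31 / (0.000 + 0.019 + 0.103) = 0.31 / 0.122 = 2.5410
k* = 2.5410^(1/0.59) ≈ 4.8579
y* = (k*)^α = 4.8579^0.41 ≈ 1.9118

y* ≈ 1.91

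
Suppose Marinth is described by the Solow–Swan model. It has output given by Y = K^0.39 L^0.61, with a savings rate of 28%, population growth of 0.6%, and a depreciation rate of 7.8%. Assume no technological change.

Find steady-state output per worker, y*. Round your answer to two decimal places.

y* ≈ 2.16

At the steady state, Δk = 0, so s·k^α = (n + δ)·k.
Rearranging, k^(1−α) = s / (n + δ).
k^0.61 = 0.28 / (0.006 + 0.078) = 0.28 / 0.084 = 3.3333
k* = 3.3333^(1/0.61) ≈ 7.1973
y* = (k*)^α = 7.1973^0.39 ≈ 2.1592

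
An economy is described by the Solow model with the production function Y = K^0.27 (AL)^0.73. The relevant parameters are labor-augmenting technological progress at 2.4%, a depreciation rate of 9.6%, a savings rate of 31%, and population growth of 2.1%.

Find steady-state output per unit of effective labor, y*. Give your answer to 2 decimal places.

y* ≈ 1.34

At the steady state, Δk = 0, so s·k^α = (n + g + δ)·k.
Rearranging, k^(1−α) = s / (n + g + δ).
k^0.73 = 0.31 / (0.021 + 0.024 + 0.096) = 0.31 / 0.141 = 2.1986
k* = 2.1986^(1/0.73) ≈ 2.9423
y* = (k*)^α = 2.9423^0.27 ≈ 1.3383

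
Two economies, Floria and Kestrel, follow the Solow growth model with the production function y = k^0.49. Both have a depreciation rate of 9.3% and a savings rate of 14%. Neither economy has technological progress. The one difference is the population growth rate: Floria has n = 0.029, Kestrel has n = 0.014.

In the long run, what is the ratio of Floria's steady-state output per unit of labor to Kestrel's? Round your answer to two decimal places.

Steady-state y* = [s/(n + δ)]^(α/(1−α)), so the ratio is [ (s_F/(n + δ)_F) / (s_K/(n + δ)_K) ]^0.9608.
s_F/(n + δ)_F = 0.14/0.122 = 1.1475; s_K/(n + δ)_K = 0.14/0.107 = 1.3084.
Ratio = (1.1475/1.3084)^0.9608 = 0.8770^0.9608 ≈ 0.8815

ratio ≈ 0.88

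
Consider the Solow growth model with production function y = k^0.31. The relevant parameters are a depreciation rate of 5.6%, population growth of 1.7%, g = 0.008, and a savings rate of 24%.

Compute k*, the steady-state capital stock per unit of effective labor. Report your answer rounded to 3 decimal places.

k* ≈ 4.827

Steady state requires s·f(k) = (n + g + δ)·k, i.e. s·k^α = (n + g + δ)·k.
Dividing both sides by k: k^(1−α) = s / (n + g + δ).
k^0.69 = 0.24 / (0.017 + 0.008 + 0.056) = 0.24 / 0.081 = 2.9630
k* = 2.9630^(1/0.69) ≈ 4.8269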